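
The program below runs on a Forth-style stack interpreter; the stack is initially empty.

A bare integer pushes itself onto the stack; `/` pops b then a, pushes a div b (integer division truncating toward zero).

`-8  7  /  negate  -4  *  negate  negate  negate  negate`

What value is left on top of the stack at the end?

-4

-8      -8
7       -8 7
/       -1
negate  1
-4      1 -4
*       -4
negate  4
negate  -4
negate  4
negate  -4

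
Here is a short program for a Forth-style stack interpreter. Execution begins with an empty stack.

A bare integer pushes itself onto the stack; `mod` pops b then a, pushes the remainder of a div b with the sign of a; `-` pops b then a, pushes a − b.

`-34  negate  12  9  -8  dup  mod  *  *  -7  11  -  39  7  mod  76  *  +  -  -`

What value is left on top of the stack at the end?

-34    : -34
negate : 34
12     : 34 12
9      : 34 12 9
-8     : 34 12 9 -8
dup    : 34 12 9 -8 -8
mod    : 34 12 9 0
*      : 34 12 0
*      : 34 0
-7     : 34 0 -7
11     : 34 0 -7 11
-      : 34 0 -18
39     : 34 0 -18 39
7      : 34 0 -18 39 7
mod    : 34 0 -18 4
76     : 34 0 -18 4 76
*      : 34 0 -18 304
+      : 34 0 286
-      : 34 -286
-      : 320

320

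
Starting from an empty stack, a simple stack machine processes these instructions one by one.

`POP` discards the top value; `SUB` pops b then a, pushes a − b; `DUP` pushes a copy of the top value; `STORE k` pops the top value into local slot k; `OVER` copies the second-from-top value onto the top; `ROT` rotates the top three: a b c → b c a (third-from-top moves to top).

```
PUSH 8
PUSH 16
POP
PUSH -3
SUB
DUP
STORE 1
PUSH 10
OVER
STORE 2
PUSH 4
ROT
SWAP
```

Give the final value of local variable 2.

PUSH 8  → 8
PUSH 16 → 8 16
POP     → 8
PUSH -3 → 8 -3
SUB     → 11
DUP     → 11 11
STORE 1 → 11
PUSH 10 → 11 10
OVER    → 11 10 11
STORE 2 → 11 10
PUSH 4  → 11 10 4
ROT     → 10 4 11
SWAP    → 10 11 4

11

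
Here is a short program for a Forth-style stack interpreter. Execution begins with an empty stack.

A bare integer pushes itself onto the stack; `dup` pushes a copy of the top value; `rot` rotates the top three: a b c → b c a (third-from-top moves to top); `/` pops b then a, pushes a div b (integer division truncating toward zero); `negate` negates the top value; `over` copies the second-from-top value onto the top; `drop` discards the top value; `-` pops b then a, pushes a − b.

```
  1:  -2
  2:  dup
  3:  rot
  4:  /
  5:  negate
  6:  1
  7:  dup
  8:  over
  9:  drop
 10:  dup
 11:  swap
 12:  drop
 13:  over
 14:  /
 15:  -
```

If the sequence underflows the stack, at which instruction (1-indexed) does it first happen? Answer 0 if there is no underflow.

3

-2  : [-2]
dup : [-2, -2]
rot  — needs 3 operands, stack has 2 → underflow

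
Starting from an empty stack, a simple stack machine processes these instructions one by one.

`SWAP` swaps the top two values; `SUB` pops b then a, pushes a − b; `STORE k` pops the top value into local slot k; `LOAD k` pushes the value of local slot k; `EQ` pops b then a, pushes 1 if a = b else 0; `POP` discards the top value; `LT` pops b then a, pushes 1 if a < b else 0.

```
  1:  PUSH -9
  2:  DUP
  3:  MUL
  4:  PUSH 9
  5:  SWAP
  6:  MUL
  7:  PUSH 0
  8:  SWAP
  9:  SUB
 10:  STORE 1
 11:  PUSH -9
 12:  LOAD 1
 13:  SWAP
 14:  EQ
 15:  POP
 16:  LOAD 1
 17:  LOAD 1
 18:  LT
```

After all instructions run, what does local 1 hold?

PUSH -9 → [-9]
DUP     → [-9, -9]
MUL     → [81]
PUSH 9  → [81, 9]
SWAP    → [9, 81]
MUL     → [729]
PUSH 0  → [729, 0]
SWAP    → [0, 729]
SUB     → [-729]
STORE 1 → []
PUSH -9 → [-9]
LOAD 1  → [-9, -729]
SWAP    → [-729, -9]
EQ      → [0]
POP     → []
LOAD 1  → [-729]
LOAD 1  → [-729, -729]
LT      → [0]

-729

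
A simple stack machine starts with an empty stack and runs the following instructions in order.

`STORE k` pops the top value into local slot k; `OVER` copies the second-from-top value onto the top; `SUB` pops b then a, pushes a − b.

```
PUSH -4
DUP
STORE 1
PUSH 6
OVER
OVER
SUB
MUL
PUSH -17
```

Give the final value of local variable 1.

PUSH -4  → -4
DUP      → -4 -4
STORE 1  → -4
PUSH 6   → -4 6
OVER     → -4 6 -4
OVER     → -4 6 -4 6
SUB      → -4 6 -10
MUL      → -4 -60
PUSH -17 → -4 -60 -17

-4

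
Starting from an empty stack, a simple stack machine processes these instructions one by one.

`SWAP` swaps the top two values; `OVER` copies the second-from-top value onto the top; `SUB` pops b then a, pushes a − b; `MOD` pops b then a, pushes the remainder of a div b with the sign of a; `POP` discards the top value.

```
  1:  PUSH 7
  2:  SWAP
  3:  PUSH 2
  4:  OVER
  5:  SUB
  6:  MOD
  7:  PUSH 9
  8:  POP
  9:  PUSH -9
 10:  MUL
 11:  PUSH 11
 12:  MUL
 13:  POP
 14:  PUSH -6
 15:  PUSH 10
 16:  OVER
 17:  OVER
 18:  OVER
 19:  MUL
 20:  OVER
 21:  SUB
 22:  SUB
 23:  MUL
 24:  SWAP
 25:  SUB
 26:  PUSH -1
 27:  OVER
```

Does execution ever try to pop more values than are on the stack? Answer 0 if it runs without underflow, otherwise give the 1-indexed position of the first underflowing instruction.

2

PUSH 7 → 7
SWAP  — needs 2 operands, stack has 1 → underflow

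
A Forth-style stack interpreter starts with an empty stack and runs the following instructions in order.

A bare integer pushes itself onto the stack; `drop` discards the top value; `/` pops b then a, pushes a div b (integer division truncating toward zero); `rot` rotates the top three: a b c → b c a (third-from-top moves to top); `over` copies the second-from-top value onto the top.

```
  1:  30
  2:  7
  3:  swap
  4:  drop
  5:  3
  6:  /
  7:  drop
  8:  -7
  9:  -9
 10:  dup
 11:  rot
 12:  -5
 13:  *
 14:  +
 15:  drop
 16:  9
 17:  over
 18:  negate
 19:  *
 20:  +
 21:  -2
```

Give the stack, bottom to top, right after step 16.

30   : [30]
7    : [30, 7]
swap : [7, 30]
drop : [7]
3    : [7, 3]
/    : [2]
drop : []
-7   : [-7]
-9   : [-7, -9]
dup  : [-7, -9, -9]
rot  : [-9, -9, -7]
-5   : [-9, -9, -7, -5]
*    : [-9, -9, 35]
+    : [-9, 26]
drop : [-9]
9    : [-9, 9]

[-9, 9]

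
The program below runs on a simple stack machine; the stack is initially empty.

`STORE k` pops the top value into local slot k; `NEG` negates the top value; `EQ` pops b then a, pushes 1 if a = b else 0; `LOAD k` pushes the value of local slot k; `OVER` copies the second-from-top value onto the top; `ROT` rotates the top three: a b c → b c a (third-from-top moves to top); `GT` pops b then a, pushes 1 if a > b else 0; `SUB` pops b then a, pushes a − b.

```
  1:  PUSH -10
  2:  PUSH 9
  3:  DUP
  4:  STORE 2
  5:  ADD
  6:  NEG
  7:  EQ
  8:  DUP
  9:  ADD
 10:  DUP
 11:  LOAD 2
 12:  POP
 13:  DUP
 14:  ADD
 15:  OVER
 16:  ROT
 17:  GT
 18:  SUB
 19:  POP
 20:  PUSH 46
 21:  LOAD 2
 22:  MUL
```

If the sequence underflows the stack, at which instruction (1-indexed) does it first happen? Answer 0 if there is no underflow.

PUSH -10 : -10
PUSH 9   : -10 9
DUP      : -10 9 9
STORE 2  : -10 9
ADD      : -1
NEG      : 1
EQ  — needs 2 operands, stack has 1 → underflow

7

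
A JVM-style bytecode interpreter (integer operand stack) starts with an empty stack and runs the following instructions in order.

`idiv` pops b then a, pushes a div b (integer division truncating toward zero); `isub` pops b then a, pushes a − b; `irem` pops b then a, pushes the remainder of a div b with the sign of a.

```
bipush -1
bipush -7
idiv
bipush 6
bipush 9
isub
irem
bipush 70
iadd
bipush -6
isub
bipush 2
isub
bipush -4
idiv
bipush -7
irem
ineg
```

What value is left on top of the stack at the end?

bipush -1 : [-1]
bipush -7 : [-1, -7]
idiv      : [0]
bipush 6  : [0, 6]
bipush 9  : [0, 6, 9]
isub      : [0, -3]
irem      : [0]
bipush 70 : [0, 70]
iadd      : [70]
bipush -6 : [70, -6]
isub      : [76]
bipush 2  : [76, 2]
isub      : [74]
bipush -4 : [74, -4]
idiv      : [-18]
bipush -7 : [-18, -7]
irem      : [-4]
ineg      : [4]

4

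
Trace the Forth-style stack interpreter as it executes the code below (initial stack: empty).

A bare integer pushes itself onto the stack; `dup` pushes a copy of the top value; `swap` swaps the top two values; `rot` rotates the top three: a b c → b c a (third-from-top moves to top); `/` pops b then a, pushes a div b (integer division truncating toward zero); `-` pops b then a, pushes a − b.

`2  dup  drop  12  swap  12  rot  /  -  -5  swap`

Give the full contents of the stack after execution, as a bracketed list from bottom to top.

[-5, 1]

2    -> [2]
dup  -> [2, 2]
drop -> [2]
12   -> [2, 12]
swap -> [12, 2]
12   -> [12, 2, 12]
rot  -> [2, 12, 12]
/    -> [2, 1]
-    -> [1]
-5   -> [1, -5]
swap -> [-5, 1]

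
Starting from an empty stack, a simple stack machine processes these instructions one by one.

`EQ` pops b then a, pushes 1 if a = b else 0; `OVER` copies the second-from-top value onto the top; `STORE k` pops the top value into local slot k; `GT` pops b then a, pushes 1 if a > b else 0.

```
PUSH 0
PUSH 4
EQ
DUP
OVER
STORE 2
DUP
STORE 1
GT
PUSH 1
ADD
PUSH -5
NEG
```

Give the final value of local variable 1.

0

PUSH 0   [0]
PUSH 4   [0, 4]
EQ       [0]
DUP      [0, 0]
OVER     [0, 0, 0]
STORE 2  [0, 0]
DUP      [0, 0, 0]
STORE 1  [0, 0]
GT       [0]
PUSH 1   [0, 1]
ADD      [1]
PUSH -5  [1, -5]
NEG      [1, 5]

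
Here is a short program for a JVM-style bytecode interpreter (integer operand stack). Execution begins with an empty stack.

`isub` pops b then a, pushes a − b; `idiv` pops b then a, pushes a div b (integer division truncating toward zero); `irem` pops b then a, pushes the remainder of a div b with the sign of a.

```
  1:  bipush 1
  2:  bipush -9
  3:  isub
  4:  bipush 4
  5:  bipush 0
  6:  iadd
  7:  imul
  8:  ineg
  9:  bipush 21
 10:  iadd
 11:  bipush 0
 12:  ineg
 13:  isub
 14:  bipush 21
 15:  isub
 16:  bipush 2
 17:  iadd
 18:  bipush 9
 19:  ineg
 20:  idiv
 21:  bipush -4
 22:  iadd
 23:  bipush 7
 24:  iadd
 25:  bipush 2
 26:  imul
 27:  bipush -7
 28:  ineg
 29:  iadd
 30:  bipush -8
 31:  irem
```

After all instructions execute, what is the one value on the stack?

bipush 1   [1]
bipush -9  [1, -9]
isub       [10]
bipush 4   [10, 4]
bipush 0   [10, 4, 0]
iadd       [10, 4]
imul       [40]
ineg       [-40]
bipush 21  [-40, 21]
iadd       [-19]
bipush 0   [-19, 0]
ineg       [-19, 0]
isub       [-19]
bipush 21  [-19, 21]
isub       [-40]
bipush 2   [-40, 2]
iadd       [-38]
bipush 9   [-38, 9]
ineg       [-38, -9]
idiv       [4]
bipush -4  [4, -4]
iadd       [0]
bipush 7   [0, 7]
iadd       [7]
bipush 2   [7, 2]
imul       [14]
bipush -7  [14, -7]
ineg       [14, 7]
iadd       [21]
bipush -8  [21, -8]
irem       [5]

5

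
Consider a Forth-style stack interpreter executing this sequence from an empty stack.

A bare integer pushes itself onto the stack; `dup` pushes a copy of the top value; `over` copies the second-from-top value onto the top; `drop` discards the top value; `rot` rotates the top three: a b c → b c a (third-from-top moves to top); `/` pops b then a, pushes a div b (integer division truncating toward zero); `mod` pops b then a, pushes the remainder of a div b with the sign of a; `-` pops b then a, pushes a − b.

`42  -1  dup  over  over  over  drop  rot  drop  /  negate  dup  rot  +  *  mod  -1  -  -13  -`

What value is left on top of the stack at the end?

42     → [42]
-1     → [42, -1]
dup    → [42, -1, -1]
over   → [42, -1, -1, -1]
over   → [42, -1, -1, -1, -1]
over   → [42, -1, -1, -1, -1, -1]
drop   → [42, -1, -1, -1, -1]
rot    → [42, -1, -1, -1, -1]
drop   → [42, -1, -1, -1]
/      → [42, -1, 1]
negate → [42, -1, -1]
dup    → [42, -1, -1, -1]
rot    → [42, -1, -1, -1]
+      → [42, -1, -2]
*      → [42, 2]
mod    → [0]
-1     → [0, -1]
-      → [1]
-13    → [1, -13]
-      → [14]

14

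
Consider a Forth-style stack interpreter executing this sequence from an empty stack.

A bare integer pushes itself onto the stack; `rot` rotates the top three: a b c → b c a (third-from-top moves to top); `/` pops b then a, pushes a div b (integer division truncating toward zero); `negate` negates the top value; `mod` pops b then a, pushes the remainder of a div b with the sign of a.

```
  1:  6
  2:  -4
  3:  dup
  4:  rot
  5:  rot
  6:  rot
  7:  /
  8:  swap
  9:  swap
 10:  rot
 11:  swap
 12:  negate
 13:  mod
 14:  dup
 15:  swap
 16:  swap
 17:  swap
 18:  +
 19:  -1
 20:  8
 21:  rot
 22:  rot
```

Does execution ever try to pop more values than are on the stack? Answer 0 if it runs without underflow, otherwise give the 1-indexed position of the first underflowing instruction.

10

6     6
-4    6 -4
dup   6 -4 -4
rot   -4 -4 6
rot   -4 6 -4
rot   6 -4 -4
/     6 1
swap  1 6
swap  6 1
rot  — needs 3 operands, stack has 2 → underflow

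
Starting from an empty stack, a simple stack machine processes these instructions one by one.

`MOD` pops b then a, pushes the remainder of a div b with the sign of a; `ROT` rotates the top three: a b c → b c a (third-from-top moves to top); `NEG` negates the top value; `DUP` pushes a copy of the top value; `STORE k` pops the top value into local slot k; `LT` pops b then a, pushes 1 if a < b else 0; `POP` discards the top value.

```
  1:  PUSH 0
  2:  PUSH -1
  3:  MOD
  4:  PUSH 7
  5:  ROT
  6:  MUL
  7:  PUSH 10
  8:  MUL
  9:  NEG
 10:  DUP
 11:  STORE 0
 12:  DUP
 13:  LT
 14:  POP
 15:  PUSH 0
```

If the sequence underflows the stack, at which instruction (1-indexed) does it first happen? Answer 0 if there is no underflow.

5

PUSH 0  -> [0]
PUSH -1 -> [0, -1]
MOD     -> [0]
PUSH 7  -> [0, 7]
ROT  — needs 3 operands, stack has 2 → underflow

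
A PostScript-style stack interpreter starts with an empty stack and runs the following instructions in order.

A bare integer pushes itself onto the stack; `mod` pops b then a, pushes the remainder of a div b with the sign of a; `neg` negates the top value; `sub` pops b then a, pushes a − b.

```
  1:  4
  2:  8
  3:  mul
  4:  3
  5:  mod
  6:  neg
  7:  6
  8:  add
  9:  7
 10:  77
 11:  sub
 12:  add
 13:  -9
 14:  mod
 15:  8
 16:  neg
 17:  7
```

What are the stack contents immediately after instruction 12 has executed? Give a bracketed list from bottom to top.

4   → [4]
8   → [4, 8]
mul → [32]
3   → [32, 3]
mod → [2]
neg → [-2]
6   → [-2, 6]
add → [4]
7   → [4, 7]
77  → [4, 7, 77]
sub → [4, -70]
add → [-66]

[-66]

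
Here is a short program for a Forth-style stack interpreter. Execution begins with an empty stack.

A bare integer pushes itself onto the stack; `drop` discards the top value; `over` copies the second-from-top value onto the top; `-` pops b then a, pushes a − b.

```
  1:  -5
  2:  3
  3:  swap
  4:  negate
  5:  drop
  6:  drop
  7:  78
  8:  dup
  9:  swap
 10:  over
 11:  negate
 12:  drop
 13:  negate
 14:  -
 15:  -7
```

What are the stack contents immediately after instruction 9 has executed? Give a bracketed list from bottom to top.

[78, 78]

-5     -> -5
3      -> -5 3
swap   -> 3 -5
negate -> 3 5
drop   -> 3
drop   -> (empty)
78     -> 78
dup    -> 78 78
swap   -> 78 78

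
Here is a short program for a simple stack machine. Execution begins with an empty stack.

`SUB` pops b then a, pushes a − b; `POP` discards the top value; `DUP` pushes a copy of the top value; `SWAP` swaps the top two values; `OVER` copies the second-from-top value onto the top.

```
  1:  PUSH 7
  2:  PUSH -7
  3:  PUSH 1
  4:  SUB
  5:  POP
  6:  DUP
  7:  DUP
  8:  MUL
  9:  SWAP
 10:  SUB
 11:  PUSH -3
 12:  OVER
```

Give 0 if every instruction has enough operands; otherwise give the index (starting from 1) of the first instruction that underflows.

PUSH 7  : [7]
PUSH -7 : [7, -7]
PUSH 1  : [7, -7, 1]
SUB     : [7, -8]
POP     : [7]
DUP     : [7, 7]
DUP     : [7, 7, 7]
MUL     : [7, 49]
SWAP    : [49, 7]
SUB     : [42]
PUSH -3 : [42, -3]
OVER    : [42, -3, 42]

0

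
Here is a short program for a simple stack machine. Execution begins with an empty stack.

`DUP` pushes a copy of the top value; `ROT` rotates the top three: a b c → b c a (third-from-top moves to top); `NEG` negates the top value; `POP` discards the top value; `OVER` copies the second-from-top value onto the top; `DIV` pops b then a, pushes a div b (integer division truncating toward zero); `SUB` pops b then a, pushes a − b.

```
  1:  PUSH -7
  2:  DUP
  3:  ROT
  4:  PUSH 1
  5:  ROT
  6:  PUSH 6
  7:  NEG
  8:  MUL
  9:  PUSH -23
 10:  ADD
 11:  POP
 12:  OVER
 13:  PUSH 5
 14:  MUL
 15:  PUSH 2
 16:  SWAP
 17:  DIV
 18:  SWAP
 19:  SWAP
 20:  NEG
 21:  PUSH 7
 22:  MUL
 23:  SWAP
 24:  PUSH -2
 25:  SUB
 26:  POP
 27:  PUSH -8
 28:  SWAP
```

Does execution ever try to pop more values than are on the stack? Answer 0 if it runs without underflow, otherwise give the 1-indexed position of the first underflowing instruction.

PUSH -7  -7
DUP      -7 -7
ROT  — needs 3 operands, stack has 2 → underflow

3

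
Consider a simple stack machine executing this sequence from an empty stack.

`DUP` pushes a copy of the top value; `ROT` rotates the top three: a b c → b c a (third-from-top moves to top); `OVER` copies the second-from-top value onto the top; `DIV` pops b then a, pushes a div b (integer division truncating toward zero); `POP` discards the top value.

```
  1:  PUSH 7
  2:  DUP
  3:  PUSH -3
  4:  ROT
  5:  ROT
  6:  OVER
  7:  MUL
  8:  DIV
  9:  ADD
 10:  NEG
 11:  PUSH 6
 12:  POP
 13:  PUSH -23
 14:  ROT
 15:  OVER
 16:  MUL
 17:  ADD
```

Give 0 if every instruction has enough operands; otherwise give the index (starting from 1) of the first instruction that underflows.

PUSH 7    7
DUP       7 7
PUSH -3   7 7 -3
ROT       7 -3 7
ROT       -3 7 7
OVER      -3 7 7 7
MUL       -3 7 49
DIV       -3 0
ADD       -3
NEG       3
PUSH 6    3 6
POP       3
PUSH -23  3 -23
ROT  — needs 3 operands, stack has 2 → underflow

14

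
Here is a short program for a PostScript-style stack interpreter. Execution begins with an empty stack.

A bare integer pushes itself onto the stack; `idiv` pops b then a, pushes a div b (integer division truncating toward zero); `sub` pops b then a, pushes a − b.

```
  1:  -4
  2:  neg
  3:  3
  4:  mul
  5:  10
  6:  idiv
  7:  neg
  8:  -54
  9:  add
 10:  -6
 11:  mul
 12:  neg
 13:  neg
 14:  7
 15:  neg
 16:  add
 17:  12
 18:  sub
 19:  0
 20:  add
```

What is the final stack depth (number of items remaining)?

1

-4    [-4]
neg   [4]
3     [4, 3]
mul   [12]
10    [12, 10]
idiv  [1]
neg   [-1]
-54   [-1, -54]
add   [-55]
-6    [-55, -6]
mul   [330]
neg   [-330]
neg   [330]
7     [330, 7]
neg   [330, -7]
add   [323]
12    [323, 12]
sub   [311]
0     [311, 0]
add   [311]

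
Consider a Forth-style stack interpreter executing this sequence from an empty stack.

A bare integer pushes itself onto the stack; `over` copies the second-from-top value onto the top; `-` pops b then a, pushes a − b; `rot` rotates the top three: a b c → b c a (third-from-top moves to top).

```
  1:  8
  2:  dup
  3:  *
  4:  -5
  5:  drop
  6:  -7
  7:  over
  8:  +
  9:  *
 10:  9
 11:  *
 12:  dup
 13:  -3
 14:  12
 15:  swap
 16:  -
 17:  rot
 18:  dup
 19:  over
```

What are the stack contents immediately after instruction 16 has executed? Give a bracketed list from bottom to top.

[32832, 32832, 15]

8     8
dup   8 8
*     64
-5    64 -5
drop  64
-7    64 -7
over  64 -7 64
+     64 57
*     3648
9     3648 9
*     32832
dup   32832 32832
-3    32832 32832 -3
12    32832 32832 -3 12
swap  32832 32832 12 -3
-     32832 32832 15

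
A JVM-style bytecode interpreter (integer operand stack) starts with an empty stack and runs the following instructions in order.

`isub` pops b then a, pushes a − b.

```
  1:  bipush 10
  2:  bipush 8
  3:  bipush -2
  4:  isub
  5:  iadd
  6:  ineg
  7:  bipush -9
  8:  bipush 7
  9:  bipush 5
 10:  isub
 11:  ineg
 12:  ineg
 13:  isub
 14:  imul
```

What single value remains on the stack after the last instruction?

bipush 10 → [10]
bipush 8  → [10, 8]
bipush -2 → [10, 8, -2]
isub      → [10, 10]
iadd      → [20]
ineg      → [-20]
bipush -9 → [-20, -9]
bipush 7  → [-20, -9, 7]
bipush 5  → [-20, -9, 7, 5]
isub      → [-20, -9, 2]
ineg      → [-20, -9, -2]
ineg      → [-20, -9, 2]
isub      → [-20, -11]
imul      → [220]

220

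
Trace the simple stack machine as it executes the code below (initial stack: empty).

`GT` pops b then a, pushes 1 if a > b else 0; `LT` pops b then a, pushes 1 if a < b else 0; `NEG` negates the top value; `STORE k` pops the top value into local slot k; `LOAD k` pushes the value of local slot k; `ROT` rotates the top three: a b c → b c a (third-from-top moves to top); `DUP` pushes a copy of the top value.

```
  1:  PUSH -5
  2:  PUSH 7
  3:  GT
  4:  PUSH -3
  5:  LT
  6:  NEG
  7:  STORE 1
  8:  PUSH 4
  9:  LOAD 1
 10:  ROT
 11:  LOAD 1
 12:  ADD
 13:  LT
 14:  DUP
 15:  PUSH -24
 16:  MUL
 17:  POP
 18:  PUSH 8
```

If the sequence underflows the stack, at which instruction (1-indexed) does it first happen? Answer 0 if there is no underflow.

PUSH -5 : [-5]
PUSH 7  : [-5, 7]
GT      : [0]
PUSH -3 : [0, -3]
LT      : [0]
NEG     : [0]
STORE 1 : []
PUSH 4  : [4]
LOAD 1  : [4, 0]
ROT  — needs 3 operands, stack has 2 → underflow

10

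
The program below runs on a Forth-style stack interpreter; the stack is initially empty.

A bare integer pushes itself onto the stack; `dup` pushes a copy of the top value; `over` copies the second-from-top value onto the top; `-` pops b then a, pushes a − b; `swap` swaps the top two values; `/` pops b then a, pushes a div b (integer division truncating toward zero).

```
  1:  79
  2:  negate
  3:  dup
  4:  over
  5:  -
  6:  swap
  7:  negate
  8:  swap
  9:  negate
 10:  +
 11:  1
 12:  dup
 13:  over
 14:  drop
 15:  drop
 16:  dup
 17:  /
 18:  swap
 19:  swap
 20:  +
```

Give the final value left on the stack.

79      [79]
negate  [-79]
dup     [-79, -79]
over    [-79, -79, -79]
-       [-79, 0]
swap    [0, -79]
negate  [0, 79]
swap    [79, 0]
negate  [79, 0]
+       [79]
1       [79, 1]
dup     [79, 1, 1]
over    [79, 1, 1, 1]
drop    [79, 1, 1]
drop    [79, 1]
dup     [79, 1, 1]
/       [79, 1]
swap    [1, 79]
swap    [79, 1]
+       [80]

80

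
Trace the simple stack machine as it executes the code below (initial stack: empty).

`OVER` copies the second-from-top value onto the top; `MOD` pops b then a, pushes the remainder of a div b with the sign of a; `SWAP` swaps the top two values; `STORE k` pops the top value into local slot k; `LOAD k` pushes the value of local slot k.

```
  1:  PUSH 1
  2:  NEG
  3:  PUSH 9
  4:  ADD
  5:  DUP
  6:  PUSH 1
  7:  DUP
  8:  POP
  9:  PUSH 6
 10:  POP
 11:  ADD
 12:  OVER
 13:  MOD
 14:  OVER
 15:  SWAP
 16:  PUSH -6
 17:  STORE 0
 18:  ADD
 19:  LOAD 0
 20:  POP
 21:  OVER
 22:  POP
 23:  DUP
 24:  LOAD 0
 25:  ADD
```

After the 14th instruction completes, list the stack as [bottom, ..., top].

[8, 1, 8]

PUSH 1  1
NEG     -1
PUSH 9  -1 9
ADD     8
DUP     8 8
PUSH 1  8 8 1
DUP     8 8 1 1
POP     8 8 1
PUSH 6  8 8 1 6
POP     8 8 1
ADD     8 9
OVER    8 9 8
MOD     8 1
OVER    8 1 8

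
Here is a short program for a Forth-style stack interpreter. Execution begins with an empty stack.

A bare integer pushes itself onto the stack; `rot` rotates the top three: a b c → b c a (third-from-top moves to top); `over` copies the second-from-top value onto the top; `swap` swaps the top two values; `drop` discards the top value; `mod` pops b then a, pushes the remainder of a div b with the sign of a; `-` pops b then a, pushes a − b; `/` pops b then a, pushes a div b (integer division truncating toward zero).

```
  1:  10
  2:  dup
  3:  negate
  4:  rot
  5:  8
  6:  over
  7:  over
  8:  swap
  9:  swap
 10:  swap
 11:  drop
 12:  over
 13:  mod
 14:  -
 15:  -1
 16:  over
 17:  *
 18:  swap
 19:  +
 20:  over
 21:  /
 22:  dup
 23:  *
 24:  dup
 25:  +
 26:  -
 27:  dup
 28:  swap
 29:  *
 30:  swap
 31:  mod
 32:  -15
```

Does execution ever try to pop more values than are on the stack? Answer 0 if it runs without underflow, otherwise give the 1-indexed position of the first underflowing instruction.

4

10     -> [10]
dup    -> [10, 10]
negate -> [10, -10]
rot  — needs 3 operands, stack has 2 → underflow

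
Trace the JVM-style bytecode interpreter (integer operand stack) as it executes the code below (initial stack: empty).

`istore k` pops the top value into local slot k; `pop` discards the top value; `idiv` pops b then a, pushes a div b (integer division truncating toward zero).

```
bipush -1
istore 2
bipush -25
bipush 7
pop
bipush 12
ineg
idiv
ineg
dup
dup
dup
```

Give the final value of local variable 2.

-1

bipush -1  → [-1]
istore 2   → []
bipush -25 → [-25]
bipush 7   → [-25, 7]
pop        → [-25]
bipush 12  → [-25, 12]
ineg       → [-25, -12]
idiv       → [2]
ineg       → [-2]
dup        → [-2, -2]
dup        → [-2, -2, -2]
dup        → [-2, -2, -2, -2]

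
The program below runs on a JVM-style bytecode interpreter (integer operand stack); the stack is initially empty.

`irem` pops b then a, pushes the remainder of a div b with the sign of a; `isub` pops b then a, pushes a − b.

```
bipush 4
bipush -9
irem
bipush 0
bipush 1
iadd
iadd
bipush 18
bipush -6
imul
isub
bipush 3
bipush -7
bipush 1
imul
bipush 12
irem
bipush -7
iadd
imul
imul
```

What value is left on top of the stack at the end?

-4746

bipush 4  -> [4]
bipush -9 -> [4, -9]
irem      -> [4]
bipush 0  -> [4, 0]
bipush 1  -> [4, 0, 1]
iadd      -> [4, 1]
iadd      -> [5]
bipush 18 -> [5, 18]
bipush -6 -> [5, 18, -6]
imul      -> [5, -108]
isub      -> [113]
bipush 3  -> [113, 3]
bipush -7 -> [113, 3, -7]
bipush 1  -> [113, 3, -7, 1]
imul      -> [113, 3, -7]
bipush 12 -> [113, 3, -7, 12]
irem      -> [113, 3, -7]
bipush -7 -> [113, 3, -7, -7]
iadd      -> [113, 3, -14]
imul      -> [113, -42]
imul      -> [-4746]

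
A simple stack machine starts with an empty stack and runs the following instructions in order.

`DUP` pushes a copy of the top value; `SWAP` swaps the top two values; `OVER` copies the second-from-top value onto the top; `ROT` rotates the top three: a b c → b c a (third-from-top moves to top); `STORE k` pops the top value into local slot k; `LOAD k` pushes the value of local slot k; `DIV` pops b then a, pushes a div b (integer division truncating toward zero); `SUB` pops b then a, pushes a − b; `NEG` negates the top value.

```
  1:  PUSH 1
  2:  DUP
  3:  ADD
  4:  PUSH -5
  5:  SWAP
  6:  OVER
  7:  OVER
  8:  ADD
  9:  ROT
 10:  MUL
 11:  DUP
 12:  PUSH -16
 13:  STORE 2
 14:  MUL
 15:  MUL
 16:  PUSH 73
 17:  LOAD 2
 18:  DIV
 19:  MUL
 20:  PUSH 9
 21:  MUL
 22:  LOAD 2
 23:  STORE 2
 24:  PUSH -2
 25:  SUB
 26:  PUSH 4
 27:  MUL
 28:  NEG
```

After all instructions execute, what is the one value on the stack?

PUSH 1   → [1]
DUP      → [1, 1]
ADD      → [2]
PUSH -5  → [2, -5]
SWAP     → [-5, 2]
OVER     → [-5, 2, -5]
OVER     → [-5, 2, -5, 2]
ADD      → [-5, 2, -3]
ROT      → [2, -3, -5]
MUL      → [2, 15]
DUP      → [2, 15, 15]
PUSH -16 → [2, 15, 15, -16]
STORE 2  → [2, 15, 15]
MUL      → [2, 225]
MUL      → [450]
PUSH 73  → [450, 73]
LOAD 2   → [450, 73, -16]
DIV      → [450, -4]
MUL      → [-1800]
PUSH 9   → [-1800, 9]
MUL      → [-16200]
LOAD 2   → [-16200, -16]
STORE 2  → [-16200]
PUSH -2  → [-16200, -2]
SUB      → [-16198]
PUSH 4   → [-16198, 4]
MUL      → [-64792]
NEG      → [64792]

64792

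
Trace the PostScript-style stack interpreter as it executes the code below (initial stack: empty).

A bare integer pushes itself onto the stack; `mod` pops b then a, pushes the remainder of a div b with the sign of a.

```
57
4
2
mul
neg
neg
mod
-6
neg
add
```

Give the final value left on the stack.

7

57   57
4    57 4
2    57 4 2
mul  57 8
neg  57 -8
neg  57 8
mod  1
-6   1 -6
neg  1 6
add  7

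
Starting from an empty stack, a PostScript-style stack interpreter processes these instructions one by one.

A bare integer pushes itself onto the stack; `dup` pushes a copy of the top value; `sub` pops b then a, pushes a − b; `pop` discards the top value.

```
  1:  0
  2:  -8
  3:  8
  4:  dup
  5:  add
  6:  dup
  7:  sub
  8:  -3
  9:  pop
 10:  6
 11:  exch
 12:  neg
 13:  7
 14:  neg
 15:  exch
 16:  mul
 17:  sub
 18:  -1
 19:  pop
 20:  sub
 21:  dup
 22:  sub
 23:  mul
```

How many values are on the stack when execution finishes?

1

0    → 0
-8   → 0 -8
8    → 0 -8 8
dup  → 0 -8 8 8
add  → 0 -8 16
dup  → 0 -8 16 16
sub  → 0 -8 0
-3   → 0 -8 0 -3
pop  → 0 -8 0
6    → 0 -8 0 6
exch → 0 -8 6 0
neg  → 0 -8 6 0
7    → 0 -8 6 0 7
neg  → 0 -8 6 0 -7
exch → 0 -8 6 -7 0
mul  → 0 -8 6 0
sub  → 0 -8 6
-1   → 0 -8 6 -1
pop  → 0 -8 6
sub  → 0 -14
dup  → 0 -14 -14
sub  → 0 0
mul  → 0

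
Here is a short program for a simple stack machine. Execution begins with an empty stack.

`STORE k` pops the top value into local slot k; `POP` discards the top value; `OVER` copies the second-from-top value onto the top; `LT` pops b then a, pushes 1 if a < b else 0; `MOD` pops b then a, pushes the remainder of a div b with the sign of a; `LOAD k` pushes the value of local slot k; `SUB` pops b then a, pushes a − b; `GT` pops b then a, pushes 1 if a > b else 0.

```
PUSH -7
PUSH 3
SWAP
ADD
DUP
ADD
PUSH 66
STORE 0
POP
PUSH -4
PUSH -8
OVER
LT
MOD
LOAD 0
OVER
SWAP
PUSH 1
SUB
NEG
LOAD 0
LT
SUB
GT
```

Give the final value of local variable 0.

66

PUSH -7 : -7
PUSH 3  : -7 3
SWAP    : 3 -7
ADD     : -4
DUP     : -4 -4
ADD     : -8
PUSH 66 : -8 66
STORE 0 : -8
POP     : (empty)
PUSH -4 : -4
PUSH -8 : -4 -8
OVER    : -4 -8 -4
LT      : -4 1
MOD     : 0
LOAD 0  : 0 66
OVER    : 0 66 0
SWAP    : 0 0 66
PUSH 1  : 0 0 66 1
SUB     : 0 0 65
NEG     : 0 0 -65
LOAD 0  : 0 0 -65 66
LT      : 0 0 1
SUB     : 0 -1
GT      : 1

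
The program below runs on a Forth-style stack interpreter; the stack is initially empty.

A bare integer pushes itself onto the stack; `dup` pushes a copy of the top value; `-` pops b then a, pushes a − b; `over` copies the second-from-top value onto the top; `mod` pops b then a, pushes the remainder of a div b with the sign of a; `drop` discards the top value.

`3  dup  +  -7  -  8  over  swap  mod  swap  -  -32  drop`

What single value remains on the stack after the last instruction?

3    : [3]
dup  : [3, 3]
+    : [6]
-7   : [6, -7]
-    : [13]
8    : [13, 8]
over : [13, 8, 13]
swap : [13, 13, 8]
mod  : [13, 5]
swap : [5, 13]
-    : [-8]
-32  : [-8, -32]
drop : [-8]

-8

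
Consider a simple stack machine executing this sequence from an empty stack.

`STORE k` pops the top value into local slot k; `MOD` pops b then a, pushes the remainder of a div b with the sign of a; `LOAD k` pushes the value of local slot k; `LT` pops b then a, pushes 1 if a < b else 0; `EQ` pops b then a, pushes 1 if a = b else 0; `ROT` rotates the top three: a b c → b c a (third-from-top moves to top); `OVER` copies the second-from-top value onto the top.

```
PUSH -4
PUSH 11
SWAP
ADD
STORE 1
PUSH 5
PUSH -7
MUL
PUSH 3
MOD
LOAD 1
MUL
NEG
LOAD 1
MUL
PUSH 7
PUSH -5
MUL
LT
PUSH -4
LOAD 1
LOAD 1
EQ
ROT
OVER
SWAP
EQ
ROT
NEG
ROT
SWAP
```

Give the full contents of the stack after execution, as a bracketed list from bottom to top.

[0, 1, 4]

PUSH -4 : [-4]
PUSH 11 : [-4, 11]
SWAP    : [11, -4]
ADD     : [7]
STORE 1 : []
PUSH 5  : [5]
PUSH -7 : [5, -7]
MUL     : [-35]
PUSH 3  : [-35, 3]
MOD     : [-2]
LOAD 1  : [-2, 7]
MUL     : [-14]
NEG     : [14]
LOAD 1  : [14, 7]
MUL     : [98]
PUSH 7  : [98, 7]
PUSH -5 : [98, 7, -5]
MUL     : [98, -35]
LT      : [0]
PUSH -4 : [0, -4]
LOAD 1  : [0, -4, 7]
LOAD 1  : [0, -4, 7, 7]
EQ      : [0, -4, 1]
ROT     : [-4, 1, 0]
OVER    : [-4, 1, 0, 1]
SWAP    : [-4, 1, 1, 0]
EQ      : [-4, 1, 0]
ROT     : [1, 0, -4]
NEG     : [1, 0, 4]
ROT     : [0, 4, 1]
SWAP    : [0, 1, 4]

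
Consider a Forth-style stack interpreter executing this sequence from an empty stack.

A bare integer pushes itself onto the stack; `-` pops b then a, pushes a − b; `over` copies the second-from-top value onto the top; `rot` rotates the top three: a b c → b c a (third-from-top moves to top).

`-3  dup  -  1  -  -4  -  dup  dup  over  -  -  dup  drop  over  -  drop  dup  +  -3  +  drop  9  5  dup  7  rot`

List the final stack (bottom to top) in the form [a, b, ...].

[9, 5, 7, 5]

-3    [-3]
dup   [-3, -3]
-     [0]
1     [0, 1]
-     [-1]
-4    [-1, -4]
-     [3]
dup   [3, 3]
dup   [3, 3, 3]
over  [3, 3, 3, 3]
-     [3, 3, 0]
-     [3, 3]
dup   [3, 3, 3]
drop  [3, 3]
over  [3, 3, 3]
-     [3, 0]
drop  [3]
dup   [3, 3]
+     [6]
-3    [6, -3]
+     [3]
drop  []
9     [9]
5     [9, 5]
dup   [9, 5, 5]
7     [9, 5, 5, 7]
rot   [9, 5, 7, 5]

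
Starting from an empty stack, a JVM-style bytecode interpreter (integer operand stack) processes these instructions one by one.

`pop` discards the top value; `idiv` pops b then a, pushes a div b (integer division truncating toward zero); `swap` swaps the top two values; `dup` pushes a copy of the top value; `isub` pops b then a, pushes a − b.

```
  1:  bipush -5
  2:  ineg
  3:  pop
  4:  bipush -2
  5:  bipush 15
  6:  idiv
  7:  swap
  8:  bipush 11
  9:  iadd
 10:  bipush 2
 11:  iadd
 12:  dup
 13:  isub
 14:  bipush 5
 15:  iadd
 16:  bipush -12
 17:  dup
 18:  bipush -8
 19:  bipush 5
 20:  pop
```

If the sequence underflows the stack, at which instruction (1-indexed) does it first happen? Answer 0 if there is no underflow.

bipush -5 → -5
ineg      → 5
pop       → (empty)
bipush -2 → -2
bipush 15 → -2 15
idiv      → 0
swap  — needs 2 operands, stack has 1 → underflow

7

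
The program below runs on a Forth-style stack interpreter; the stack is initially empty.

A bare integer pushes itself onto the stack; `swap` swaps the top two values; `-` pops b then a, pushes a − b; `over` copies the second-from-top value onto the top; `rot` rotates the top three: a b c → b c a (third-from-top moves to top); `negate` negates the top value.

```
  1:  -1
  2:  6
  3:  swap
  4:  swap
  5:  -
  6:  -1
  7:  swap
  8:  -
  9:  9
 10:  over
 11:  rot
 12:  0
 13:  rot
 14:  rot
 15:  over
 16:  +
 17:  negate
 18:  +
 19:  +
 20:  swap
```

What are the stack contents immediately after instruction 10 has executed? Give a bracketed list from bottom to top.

-1   : [-1]
6    : [-1, 6]
swap : [6, -1]
swap : [-1, 6]
-    : [-7]
-1   : [-7, -1]
swap : [-1, -7]
-    : [6]
9    : [6, 9]
over : [6, 9, 6]

[6, 9, 6]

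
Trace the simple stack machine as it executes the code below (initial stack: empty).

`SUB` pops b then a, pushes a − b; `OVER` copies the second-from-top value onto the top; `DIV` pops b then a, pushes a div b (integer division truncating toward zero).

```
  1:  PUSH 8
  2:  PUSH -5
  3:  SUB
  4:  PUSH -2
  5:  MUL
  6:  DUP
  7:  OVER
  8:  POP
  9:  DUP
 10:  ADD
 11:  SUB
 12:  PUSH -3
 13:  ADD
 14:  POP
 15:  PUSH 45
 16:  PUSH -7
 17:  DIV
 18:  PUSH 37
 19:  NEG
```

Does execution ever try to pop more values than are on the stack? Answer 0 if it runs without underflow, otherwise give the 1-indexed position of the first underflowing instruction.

0

PUSH 8   [8]
PUSH -5  [8, -5]
SUB      [13]
PUSH -2  [13, -2]
MUL      [-26]
DUP      [-26, -26]
OVER     [-26, -26, -26]
POP      [-26, -26]
DUP      [-26, -26, -26]
ADD      [-26, -52]
SUB      [26]
PUSH -3  [26, -3]
ADD      [23]
POP      []
PUSH 45  [45]
PUSH -7  [45, -7]
DIV      [-6]
PUSH 37  [-6, 37]
NEG      [-6, -37]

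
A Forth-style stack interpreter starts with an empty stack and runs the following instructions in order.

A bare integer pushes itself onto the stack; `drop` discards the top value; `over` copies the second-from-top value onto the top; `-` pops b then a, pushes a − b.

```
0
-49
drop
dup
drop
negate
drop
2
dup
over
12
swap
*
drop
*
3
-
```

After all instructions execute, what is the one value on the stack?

1

0      → 0
-49    → 0 -49
drop   → 0
dup    → 0 0
drop   → 0
negate → 0
drop   → (empty)
2      → 2
dup    → 2 2
over   → 2 2 2
12     → 2 2 2 12
swap   → 2 2 12 2
*      → 2 2 24
drop   → 2 2
*      → 4
3      → 4 3
-      → 1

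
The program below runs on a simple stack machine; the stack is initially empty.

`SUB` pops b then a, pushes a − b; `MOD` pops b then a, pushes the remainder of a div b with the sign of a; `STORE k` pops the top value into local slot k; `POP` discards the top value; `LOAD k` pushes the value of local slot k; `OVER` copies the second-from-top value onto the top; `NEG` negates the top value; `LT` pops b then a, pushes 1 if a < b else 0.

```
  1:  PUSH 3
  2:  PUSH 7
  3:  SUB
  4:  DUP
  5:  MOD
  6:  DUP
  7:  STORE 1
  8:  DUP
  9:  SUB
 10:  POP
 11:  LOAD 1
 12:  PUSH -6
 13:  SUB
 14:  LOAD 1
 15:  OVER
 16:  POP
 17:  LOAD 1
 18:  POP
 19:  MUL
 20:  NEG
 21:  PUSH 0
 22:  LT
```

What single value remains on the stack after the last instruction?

PUSH 3  : 3
PUSH 7  : 3 7
SUB     : -4
DUP     : -4 -4
MOD     : 0
DUP     : 0 0
STORE 1 : 0
DUP     : 0 0
SUB     : 0
POP     : (empty)
LOAD 1  : 0
PUSH -6 : 0 -6
SUB     : 6
LOAD 1  : 6 0
OVER    : 6 0 6
POP     : 6 0
LOAD 1  : 6 0 0
POP     : 6 0
MUL     : 0
NEG     : 0
PUSH 0  : 0 0
LT      : 0

0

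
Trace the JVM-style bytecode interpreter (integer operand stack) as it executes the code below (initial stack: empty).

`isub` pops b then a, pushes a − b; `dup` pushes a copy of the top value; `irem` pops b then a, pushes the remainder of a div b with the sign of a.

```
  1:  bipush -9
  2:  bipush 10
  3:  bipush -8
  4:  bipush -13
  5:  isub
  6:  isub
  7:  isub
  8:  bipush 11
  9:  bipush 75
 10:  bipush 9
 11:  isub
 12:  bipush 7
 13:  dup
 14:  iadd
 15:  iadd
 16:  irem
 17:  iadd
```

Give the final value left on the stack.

bipush -9  → -9
bipush 10  → -9 10
bipush -8  → -9 10 -8
bipush -13 → -9 10 -8 -13
isub       → -9 10 5
isub       → -9 5
isub       → -14
bipush 11  → -14 11
bipush 75  → -14 11 75
bipush 9   → -14 11 75 9
isub       → -14 11 66
bipush 7   → -14 11 66 7
dup        → -14 11 66 7 7
iadd       → -14 11 66 14
iadd       → -14 11 80
irem       → -14 11
iadd       → -3

-3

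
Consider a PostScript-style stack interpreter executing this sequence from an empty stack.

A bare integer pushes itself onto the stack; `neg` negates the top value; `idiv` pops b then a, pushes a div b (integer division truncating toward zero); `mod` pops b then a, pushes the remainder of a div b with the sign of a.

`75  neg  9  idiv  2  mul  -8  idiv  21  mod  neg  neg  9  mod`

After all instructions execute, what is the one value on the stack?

75   -> 75
neg  -> -75
9    -> -75 9
idiv -> -8
2    -> -8 2
mul  -> -16
-8   -> -16 -8
idiv -> 2
21   -> 2 21
mod  -> 2
neg  -> -2
neg  -> 2
9    -> 2 9
mod  -> 2

2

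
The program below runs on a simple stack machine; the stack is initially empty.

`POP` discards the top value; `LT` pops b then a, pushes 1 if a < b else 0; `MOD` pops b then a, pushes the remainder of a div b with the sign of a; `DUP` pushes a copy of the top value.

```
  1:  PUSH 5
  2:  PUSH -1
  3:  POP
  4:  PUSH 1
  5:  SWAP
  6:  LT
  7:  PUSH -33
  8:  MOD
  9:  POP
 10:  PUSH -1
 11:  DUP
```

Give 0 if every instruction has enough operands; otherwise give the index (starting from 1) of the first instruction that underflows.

0

PUSH 5   → 5
PUSH -1  → 5 -1
POP      → 5
PUSH 1   → 5 1
SWAP     → 1 5
LT       → 1
PUSH -33 → 1 -33
MOD      → 1
POP      → (empty)
PUSH -1  → -1
DUP      → -1 -1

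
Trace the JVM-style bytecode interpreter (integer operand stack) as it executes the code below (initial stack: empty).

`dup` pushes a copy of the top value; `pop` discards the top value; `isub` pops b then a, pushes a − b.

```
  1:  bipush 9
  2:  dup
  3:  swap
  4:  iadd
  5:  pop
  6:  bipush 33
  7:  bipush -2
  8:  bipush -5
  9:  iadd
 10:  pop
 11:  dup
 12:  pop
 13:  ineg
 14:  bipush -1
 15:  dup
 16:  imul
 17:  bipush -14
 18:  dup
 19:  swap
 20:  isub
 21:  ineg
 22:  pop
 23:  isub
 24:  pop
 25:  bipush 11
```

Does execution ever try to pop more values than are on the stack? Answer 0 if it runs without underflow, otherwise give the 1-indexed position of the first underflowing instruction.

bipush 9   : [9]
dup        : [9, 9]
swap       : [9, 9]
iadd       : [18]
pop        : []
bipush 33  : [33]
bipush -2  : [33, -2]
bipush -5  : [33, -2, -5]
iadd       : [33, -7]
pop        : [33]
dup        : [33, 33]
pop        : [33]
ineg       : [-33]
bipush -1  : [-33, -1]
dup        : [-33, -1, -1]
imul       : [-33, 1]
bipush -14 : [-33, 1, -14]
dup        : [-33, 1, -14, -14]
swap       : [-33, 1, -14, -14]
isub       : [-33, 1, 0]
ineg       : [-33, 1, 0]
pop        : [-33, 1]
isub       : [-34]
pop        : []
bipush 11  : [11]

0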